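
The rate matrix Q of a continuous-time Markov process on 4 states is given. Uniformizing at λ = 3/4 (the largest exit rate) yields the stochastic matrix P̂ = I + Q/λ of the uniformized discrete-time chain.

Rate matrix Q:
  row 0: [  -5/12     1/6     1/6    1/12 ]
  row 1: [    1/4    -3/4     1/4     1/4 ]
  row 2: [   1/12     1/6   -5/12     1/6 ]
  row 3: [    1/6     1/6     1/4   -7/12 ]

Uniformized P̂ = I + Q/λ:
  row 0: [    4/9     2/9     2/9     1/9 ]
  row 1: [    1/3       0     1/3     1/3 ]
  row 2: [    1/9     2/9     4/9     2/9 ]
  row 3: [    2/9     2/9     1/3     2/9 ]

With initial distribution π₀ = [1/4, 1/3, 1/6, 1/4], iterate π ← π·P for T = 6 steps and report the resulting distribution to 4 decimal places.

t=0: π = [0.2500, 0.3333, 0.1667, 0.2500]
t=1: π = [0.2963, 0.1481, 0.3241, 0.2315]
t=2: π = [0.2685, 0.1893, 0.3364, 0.2058]
t=3: π = [0.2655, 0.1802, 0.3409, 0.2134]
t=4: π = [0.2634, 0.1822, 0.3417, 0.2127]
t=5: π = [0.2630, 0.1817, 0.3420, 0.2132]
t=6: π = [0.2629, 0.1818, 0.3421, 0.2132]

π = [0.2629, 0.1818, 0.3421, 0.2132]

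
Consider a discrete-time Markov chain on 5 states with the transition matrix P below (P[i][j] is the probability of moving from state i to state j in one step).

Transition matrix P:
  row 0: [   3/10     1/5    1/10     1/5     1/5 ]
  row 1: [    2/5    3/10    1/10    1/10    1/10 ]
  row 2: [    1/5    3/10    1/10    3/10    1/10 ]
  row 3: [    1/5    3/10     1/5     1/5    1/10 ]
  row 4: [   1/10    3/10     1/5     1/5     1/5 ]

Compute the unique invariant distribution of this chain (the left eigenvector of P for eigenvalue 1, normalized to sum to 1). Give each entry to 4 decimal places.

Balance equations π_j = Σ_i π_i·P[i][j]:
  π_0 = 3/10·π_0 + 2/5·π_1 + 1/5·π_2 + 1/5·π_3 + 1/10·π_4
  π_1 = 1/5·π_0 + 3/10·π_1 + 3/10·π_2 + 3/10·π_3 + 3/10·π_4
  π_2 = 1/10·π_0 + 1/10·π_1 + 1/10·π_2 + 1/5·π_3 + 1/5·π_4
  π_3 = 1/5·π_0 + 1/10·π_1 + 3/10·π_2 + 1/5·π_3 + 1/5·π_4
  normalize: π_0 + π_1 + π_2 + π_3 + π_4 = 1
Solving the linear system gives exactly π = [112/419, 229/838, 1223/9218, 857/4609, 59/419].

π = [0.2673, 0.2733, 0.1327, 0.1859, 0.1408]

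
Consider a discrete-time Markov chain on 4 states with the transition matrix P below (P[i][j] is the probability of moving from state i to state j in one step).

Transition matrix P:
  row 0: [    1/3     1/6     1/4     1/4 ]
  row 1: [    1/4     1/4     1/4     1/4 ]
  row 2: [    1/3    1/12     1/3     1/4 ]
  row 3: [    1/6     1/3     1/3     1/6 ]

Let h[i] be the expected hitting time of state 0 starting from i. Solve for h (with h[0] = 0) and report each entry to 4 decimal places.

First-step conditioning: h[0] = 0; for i ≠ 0, h[i] = 1 + Σ_k P[i][k]·h[k].
  h[1] = 1 + 1/4·h[1] + 1/4·h[2] + 1/4·h[3]
  h[2] = 1 + 1/12·h[1] + 1/3·h[2] + 1/4·h[3]
  h[3] = 1 + 1/3·h[1] + 1/3·h[2] + 1/6·h[3]
Solving the 3×3 linear system over states ≠ 0 gives exactly h = [0, 286/73, 260/73, 306/73] (h[0] = 0 is the target).

h = [0.0000, 3.9178, 3.5616, 4.1918]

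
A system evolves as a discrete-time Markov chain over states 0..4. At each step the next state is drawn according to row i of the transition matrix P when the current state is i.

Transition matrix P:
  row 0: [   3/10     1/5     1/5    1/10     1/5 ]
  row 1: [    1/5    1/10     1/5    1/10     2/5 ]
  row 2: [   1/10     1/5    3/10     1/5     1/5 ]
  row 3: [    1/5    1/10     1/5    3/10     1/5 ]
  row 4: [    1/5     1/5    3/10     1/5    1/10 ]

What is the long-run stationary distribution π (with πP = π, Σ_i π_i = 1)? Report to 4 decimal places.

Balance equations π_j = Σ_i π_i·P[i][j]:
  π_0 = 3/10·π_0 + 1/5·π_1 + 1/10·π_2 + 1/5·π_3 + 1/5·π_4
  π_1 = 1/5·π_0 + 1/10·π_1 + 1/5·π_2 + 1/10·π_3 + 1/5·π_4
  π_2 = 1/5·π_0 + 1/5·π_1 + 3/10·π_2 + 1/5·π_3 + 3/10·π_4
  π_3 = 1/10·π_0 + 1/10·π_1 + 1/5·π_2 + 3/10·π_3 + 1/5·π_4
  normalize: π_0 + π_1 + π_2 + π_3 + π_4 = 1
Solving the linear system gives exactly π = [23/118, 39/236, 29/118, 43/236, 25/118].

π = [0.1949, 0.1653, 0.2458, 0.1822, 0.2119]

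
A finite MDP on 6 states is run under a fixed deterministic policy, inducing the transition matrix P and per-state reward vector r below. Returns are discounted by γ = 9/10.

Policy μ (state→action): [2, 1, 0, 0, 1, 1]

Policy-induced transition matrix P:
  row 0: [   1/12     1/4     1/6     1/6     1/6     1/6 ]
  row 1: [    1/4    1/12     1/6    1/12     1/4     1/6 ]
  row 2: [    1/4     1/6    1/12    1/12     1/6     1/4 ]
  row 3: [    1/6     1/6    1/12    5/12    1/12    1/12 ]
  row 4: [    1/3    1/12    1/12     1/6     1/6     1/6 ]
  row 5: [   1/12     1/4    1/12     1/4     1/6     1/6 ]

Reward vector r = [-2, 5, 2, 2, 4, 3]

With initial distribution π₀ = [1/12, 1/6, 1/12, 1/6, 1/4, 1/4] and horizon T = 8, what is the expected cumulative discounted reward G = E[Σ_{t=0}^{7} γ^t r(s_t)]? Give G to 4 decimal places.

t=0: π = [0.0833, 0.1667, 0.0833, 0.1667, 0.2500, 0.2500], E[r] = 2.9167, γ^t·E[r] = 2.916667, running G = 2.916667
t=1: π = [0.2014, 0.1597, 0.1042, 0.2083, 0.1667, 0.1597], E[r] = 2.1667, γ^t·E[r] = 1.950000, running G = 4.866667
t=2: π = [0.1863, 0.1696, 0.1134, 0.2101, 0.1626, 0.1580], E[r] = 2.2465, γ^t·E[r] = 1.819688, running G = 6.686354
t=3: π = [0.1887, 0.1677, 0.1130, 0.2088, 0.1633, 0.1586], E[r] = 2.2336, γ^t·E[r] = 1.628297, running G = 8.314651
t=4: π = [0.1883, 0.1680, 0.1130, 0.2087, 0.1632, 0.1587], E[r] = 2.2359, γ^t·E[r] = 1.466986, running G = 9.781637
t=5: π = [0.1884, 0.1680, 0.1130, 0.2086, 0.1633, 0.1587], E[r] = 2.2357, γ^t·E[r] = 1.320148, running G = 11.101785
t=6: π = [0.1884, 0.1680, 0.1130, 0.2086, 0.1633, 0.1587], E[r] = 2.2357, γ^t·E[r] = 1.188149, running G = 12.289933
t=7: π = [0.1884, 0.1680, 0.1130, 0.2086, 0.1633, 0.1587], E[r] = 2.2357, γ^t·E[r] = 1.069334, running G = 13.359267

G = 13.3593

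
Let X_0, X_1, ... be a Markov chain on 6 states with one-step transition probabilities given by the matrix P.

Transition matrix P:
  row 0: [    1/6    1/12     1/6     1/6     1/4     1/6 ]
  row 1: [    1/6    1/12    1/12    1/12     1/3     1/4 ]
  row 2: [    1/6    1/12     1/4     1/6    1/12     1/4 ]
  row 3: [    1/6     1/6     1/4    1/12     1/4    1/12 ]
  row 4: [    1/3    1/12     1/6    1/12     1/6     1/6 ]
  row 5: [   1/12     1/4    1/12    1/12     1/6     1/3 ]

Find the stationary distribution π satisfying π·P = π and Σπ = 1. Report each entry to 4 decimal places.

Balance equations π_j = Σ_i π_i·P[i][j]:
  π_0 = 1/6·π_0 + 1/6·π_1 + 1/6·π_2 + 1/6·π_3 + 1/3·π_4 + 1/12·π_5
  π_1 = 1/12·π_0 + 1/12·π_1 + 1/12·π_2 + 1/6·π_3 + 1/12·π_4 + 1/4·π_5
  π_2 = 1/6·π_0 + 1/12·π_1 + 1/4·π_2 + 1/4·π_3 + 1/6·π_4 + 1/12·π_5
  π_3 = 1/6·π_0 + 1/12·π_1 + 1/6·π_2 + 1/12·π_3 + 1/12·π_4 + 1/12·π_5
  π_4 = 1/4·π_0 + 1/3·π_1 + 1/12·π_2 + 1/4·π_3 + 1/6·π_4 + 1/6·π_5
  normalize: π_0 + π_1 + π_2 + π_3 + π_4 + π_5 = 1
Solving the linear system gives exactly π = [20121/110720, 14277/110720, 17767/110720, 387/3460, 22061/110720, 2411/11072].

π = [0.1817, 0.1289, 0.1605, 0.1118, 0.1993, 0.2178]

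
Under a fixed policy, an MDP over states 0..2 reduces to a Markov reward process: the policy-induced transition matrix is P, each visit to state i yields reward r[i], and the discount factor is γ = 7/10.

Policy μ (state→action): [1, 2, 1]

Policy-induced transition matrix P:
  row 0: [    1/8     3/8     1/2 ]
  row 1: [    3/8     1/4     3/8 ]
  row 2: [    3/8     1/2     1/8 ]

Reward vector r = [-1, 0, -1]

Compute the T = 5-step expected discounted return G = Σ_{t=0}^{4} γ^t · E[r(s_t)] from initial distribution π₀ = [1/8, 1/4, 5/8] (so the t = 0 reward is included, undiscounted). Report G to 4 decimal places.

t=0: π = [0.1250, 0.2500, 0.6250], E[r] = -0.7500, γ^t·E[r] = -0.750000, running G = -0.750000
t=1: π = [0.3438, 0.4219, 0.2344], E[r] = -0.5781, γ^t·E[r] = -0.404688, running G = -1.154688
t=2: π = [0.2891, 0.3516, 0.3594], E[r] = -0.6484, γ^t·E[r] = -0.317734, running G = -1.472422
t=3: π = [0.3027, 0.3760, 0.3213], E[r] = -0.6240, γ^t·E[r] = -0.214040, running G = -1.686462
t=4: π = [0.2993, 0.3682, 0.3325], E[r] = -0.6318, γ^t·E[r] = -0.151704, running G = -1.838166

G = -1.8382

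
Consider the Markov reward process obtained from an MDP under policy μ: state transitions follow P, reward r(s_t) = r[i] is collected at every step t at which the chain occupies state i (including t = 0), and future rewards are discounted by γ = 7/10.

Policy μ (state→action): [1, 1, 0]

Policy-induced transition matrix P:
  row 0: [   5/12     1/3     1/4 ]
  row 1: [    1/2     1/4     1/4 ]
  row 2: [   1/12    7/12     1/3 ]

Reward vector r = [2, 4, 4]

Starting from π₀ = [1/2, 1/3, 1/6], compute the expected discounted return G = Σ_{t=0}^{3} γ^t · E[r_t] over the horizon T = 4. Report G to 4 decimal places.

t=0: π = [0.5000, 0.3333, 0.1667], E[r] = 3.0000, γ^t·E[r] = 3.000000, running G = 3.000000
t=1: π = [0.3889, 0.3472, 0.2639], E[r] = 3.2222, γ^t·E[r] = 2.255556, running G = 5.255556
t=2: π = [0.3576, 0.3704, 0.2720], E[r] = 3.2847, γ^t·E[r] = 1.609514, running G = 6.865069
t=3: π = [0.3569, 0.3705, 0.2727], E[r] = 3.2863, γ^t·E[r] = 1.127189, running G = 7.992258

G = 7.9923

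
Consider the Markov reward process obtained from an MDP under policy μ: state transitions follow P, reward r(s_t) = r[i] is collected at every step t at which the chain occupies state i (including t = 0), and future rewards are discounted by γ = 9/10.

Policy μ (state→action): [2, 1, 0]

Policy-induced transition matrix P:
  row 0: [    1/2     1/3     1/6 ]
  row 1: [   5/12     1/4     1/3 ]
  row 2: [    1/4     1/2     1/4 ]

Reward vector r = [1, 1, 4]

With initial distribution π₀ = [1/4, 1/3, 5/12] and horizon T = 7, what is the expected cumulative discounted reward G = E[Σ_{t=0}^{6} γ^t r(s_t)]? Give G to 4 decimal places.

t=0: π = [0.2500, 0.3333, 0.4167], E[r] = 2.2500, γ^t·E[r] = 2.250000, running G = 2.250000
t=1: π = [0.3681, 0.3750, 0.2569], E[r] = 1.7708, γ^t·E[r] = 1.593750, running G = 3.843750
t=2: π = [0.4045, 0.3449, 0.2506], E[r] = 1.7517, γ^t·E[r] = 1.418906, running G = 5.262656
t=3: π = [0.4086, 0.3464, 0.2450], E[r] = 1.7351, γ^t·E[r] = 1.264887, running G = 6.527543
t=4: π = [0.4099, 0.3453, 0.2448], E[r] = 1.7344, γ^t·E[r] = 1.137963, running G = 7.665506
t=5: π = [0.4100, 0.3454, 0.2446], E[r] = 1.7339, γ^t·E[r] = 1.023826, running G = 8.689332
t=6: π = [0.4101, 0.3453, 0.2446], E[r] = 1.7338, γ^t·E[r] = 0.921431, running G = 9.610762

G = 9.6108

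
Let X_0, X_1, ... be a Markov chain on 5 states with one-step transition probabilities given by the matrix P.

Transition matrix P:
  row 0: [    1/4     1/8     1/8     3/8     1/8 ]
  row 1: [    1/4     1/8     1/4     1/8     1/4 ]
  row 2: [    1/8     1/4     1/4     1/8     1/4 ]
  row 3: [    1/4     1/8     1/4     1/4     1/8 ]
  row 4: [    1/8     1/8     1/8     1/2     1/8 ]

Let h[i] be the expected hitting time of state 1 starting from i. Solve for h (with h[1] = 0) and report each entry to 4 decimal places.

h = [6.7403, 0.0000, 5.8052, 6.6364, 6.7273]

First-step conditioning: h[1] = 0; for i ≠ 1, h[i] = 1 + Σ_k P[i][k]·h[k].
  h[0] = 1 + 1/4·h[0] + 1/8·h[2] + 3/8·h[3] + 1/8·h[4]
  h[2] = 1 + 1/8·h[0] + 1/4·h[2] + 1/8·h[3] + 1/4·h[4]
  h[3] = 1 + 1/4·h[0] + 1/4·h[2] + 1/4·h[3] + 1/8·h[4]
  h[4] = 1 + 1/8·h[0] + 1/8·h[2] + 1/2·h[3] + 1/8·h[4]
Solving the 4×4 linear system over states ≠ 1 gives exactly h = [519/77, 0, 447/77, 73/11, 74/11] (h[1] = 0 is the target).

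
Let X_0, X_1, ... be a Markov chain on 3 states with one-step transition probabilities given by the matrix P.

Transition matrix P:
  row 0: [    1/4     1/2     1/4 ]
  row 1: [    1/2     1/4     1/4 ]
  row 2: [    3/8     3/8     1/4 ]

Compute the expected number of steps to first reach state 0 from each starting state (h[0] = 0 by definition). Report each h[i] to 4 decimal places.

h = [0.0000, 2.1333, 2.4000]

First-step conditioning: h[0] = 0; for i ≠ 0, h[i] = 1 + Σ_k P[i][k]·h[k].
  h[1] = 1 + 1/4·h[1] + 1/4·h[2]
  h[2] = 1 + 3/8·h[1] + 1/4·h[2]
Solving the 2×2 linear system over states ≠ 0 gives exactly h = [0, 32/15, 12/5] (h[0] = 0 is the target).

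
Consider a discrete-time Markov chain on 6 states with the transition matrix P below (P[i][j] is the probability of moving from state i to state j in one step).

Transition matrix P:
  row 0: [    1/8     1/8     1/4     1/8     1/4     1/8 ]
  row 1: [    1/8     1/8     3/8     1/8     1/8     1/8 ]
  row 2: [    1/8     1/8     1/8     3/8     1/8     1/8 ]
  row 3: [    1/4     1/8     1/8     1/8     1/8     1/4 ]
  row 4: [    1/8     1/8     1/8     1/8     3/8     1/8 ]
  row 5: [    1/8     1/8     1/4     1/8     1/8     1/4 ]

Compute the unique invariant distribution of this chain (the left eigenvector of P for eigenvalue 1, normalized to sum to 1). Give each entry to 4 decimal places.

Balance equations π_j = Σ_i π_i·P[i][j]:
  π_0 = 1/8·π_0 + 1/8·π_1 + 1/8·π_2 + 1/4·π_3 + 1/8·π_4 + 1/8·π_5
  π_1 = 1/8·π_0 + 1/8·π_1 + 1/8·π_2 + 1/8·π_3 + 1/8·π_4 + 1/8·π_5
  π_2 = 1/4·π_0 + 3/8·π_1 + 1/8·π_2 + 1/8·π_3 + 1/8·π_4 + 1/4·π_5
  π_3 = 1/8·π_0 + 1/8·π_1 + 3/8·π_2 + 1/8·π_3 + 1/8·π_4 + 1/8·π_5
  π_4 = 1/4·π_0 + 1/8·π_1 + 1/8·π_2 + 1/8·π_3 + 3/8·π_4 + 1/8·π_5
  normalize: π_0 + π_1 + π_2 + π_3 + π_4 + π_5 = 1
Solving the linear system gives exactly π = [1043/7108, 1/8, 695/3554, 309/1777, 2717/14216, 298/1777].

π = [0.1467, 0.1250, 0.1956, 0.1739, 0.1911, 0.1677]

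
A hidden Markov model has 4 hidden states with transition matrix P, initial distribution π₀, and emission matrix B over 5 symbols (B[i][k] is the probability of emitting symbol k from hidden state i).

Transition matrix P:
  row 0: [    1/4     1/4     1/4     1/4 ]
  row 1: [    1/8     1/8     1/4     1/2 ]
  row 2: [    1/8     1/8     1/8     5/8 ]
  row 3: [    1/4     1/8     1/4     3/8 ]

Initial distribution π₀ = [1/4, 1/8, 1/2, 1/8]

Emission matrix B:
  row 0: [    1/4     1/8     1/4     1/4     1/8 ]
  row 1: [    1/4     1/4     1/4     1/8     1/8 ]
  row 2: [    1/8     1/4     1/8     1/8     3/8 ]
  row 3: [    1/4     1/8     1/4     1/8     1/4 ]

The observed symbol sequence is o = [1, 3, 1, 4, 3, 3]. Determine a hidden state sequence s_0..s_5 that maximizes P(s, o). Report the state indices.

path = [2, 3, 2, 3, 0, 0]

t=0: δ = [3.125e-02, 3.125e-02, 1.250e-01, 1.562e-02]  (obs o_0=1)
t=1: δ = [3.906e-03, 1.953e-03, 1.953e-03, 9.766e-03]  ψ = [2, 2, 2, 2]  (obs o_1=3)
t=2: δ = [3.052e-04, 3.052e-04, 6.104e-04, 4.578e-04]  ψ = [3, 3, 3, 3]  (obs o_2=1)
t=3: δ = [1.431e-05, 9.537e-06, 4.292e-05, 9.537e-05]  ψ = [3, 0, 3, 2]  (obs o_3=4)
t=4: δ = [5.960e-06, 1.490e-06, 2.980e-06, 4.470e-06]  ψ = [3, 3, 3, 3]  (obs o_4=3)
t=5: δ = [3.725e-07, 1.863e-07, 1.863e-07, 2.328e-07]  ψ = [0, 0, 0, 2]  (obs o_5=3)
backtrack: best end state = 0; path = [2, 3, 2, 3, 0, 0]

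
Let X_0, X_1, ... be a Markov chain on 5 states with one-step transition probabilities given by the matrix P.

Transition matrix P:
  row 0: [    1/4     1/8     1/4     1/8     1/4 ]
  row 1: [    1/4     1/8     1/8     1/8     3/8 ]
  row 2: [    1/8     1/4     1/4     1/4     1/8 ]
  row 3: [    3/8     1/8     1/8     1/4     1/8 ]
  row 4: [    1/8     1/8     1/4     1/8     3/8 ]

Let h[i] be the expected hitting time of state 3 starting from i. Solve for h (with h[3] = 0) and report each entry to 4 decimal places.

h = [6.5000, 6.6000, 5.7000, 0.0000, 6.5000]

First-step conditioning: h[3] = 0; for i ≠ 3, h[i] = 1 + Σ_k P[i][k]·h[k].
  h[0] = 1 + 1/4·h[0] + 1/8·h[1] + 1/4·h[2] + 1/4·h[4]
  h[1] = 1 + 1/4·h[0] + 1/8·h[1] + 1/8·h[2] + 3/8·h[4]
  h[2] = 1 + 1/8·h[0] + 1/4·h[1] + 1/4·h[2] + 1/8·h[4]
  h[4] = 1 + 1/8·h[0] + 1/8·h[1] + 1/4·h[2] + 3/8·h[4]
Solving the 4×4 linear system over states ≠ 3 gives exactly h = [13/2, 33/5, 57/10, 0, 13/2] (h[3] = 0 is the target).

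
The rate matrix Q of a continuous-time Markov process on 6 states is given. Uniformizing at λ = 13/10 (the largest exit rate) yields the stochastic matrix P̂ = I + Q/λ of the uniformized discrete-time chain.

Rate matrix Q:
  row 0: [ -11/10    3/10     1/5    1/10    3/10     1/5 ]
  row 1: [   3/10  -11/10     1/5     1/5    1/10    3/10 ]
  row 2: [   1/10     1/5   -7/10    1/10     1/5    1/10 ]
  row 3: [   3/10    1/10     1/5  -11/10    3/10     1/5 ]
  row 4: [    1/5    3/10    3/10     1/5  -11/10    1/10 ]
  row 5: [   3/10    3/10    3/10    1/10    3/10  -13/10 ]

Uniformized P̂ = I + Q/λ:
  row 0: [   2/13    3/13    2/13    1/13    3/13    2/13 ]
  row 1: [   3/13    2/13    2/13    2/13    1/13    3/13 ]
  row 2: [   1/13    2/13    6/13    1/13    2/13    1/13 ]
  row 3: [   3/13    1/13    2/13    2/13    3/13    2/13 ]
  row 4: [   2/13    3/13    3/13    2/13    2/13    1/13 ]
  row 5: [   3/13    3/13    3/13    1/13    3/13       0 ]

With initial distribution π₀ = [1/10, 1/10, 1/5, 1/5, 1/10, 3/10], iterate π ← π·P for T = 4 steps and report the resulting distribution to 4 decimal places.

π = [0.1659, 0.1801, 0.2540, 0.1125, 0.1705, 0.1171]

t=0: π = [0.1000, 0.1000, 0.2000, 0.2000, 0.1000, 0.3000]
t=1: π = [0.1846, 0.1769, 0.2462, 0.1077, 0.1923, 0.0923]
t=2: π = [0.1639, 0.1817, 0.2515, 0.1136, 0.1698, 0.1195]
t=3: π = [0.1664, 0.1800, 0.2535, 0.1127, 0.1704, 0.1170]
t=4: π = [0.1659, 0.1801, 0.2540, 0.1125, 0.1705, 0.1171]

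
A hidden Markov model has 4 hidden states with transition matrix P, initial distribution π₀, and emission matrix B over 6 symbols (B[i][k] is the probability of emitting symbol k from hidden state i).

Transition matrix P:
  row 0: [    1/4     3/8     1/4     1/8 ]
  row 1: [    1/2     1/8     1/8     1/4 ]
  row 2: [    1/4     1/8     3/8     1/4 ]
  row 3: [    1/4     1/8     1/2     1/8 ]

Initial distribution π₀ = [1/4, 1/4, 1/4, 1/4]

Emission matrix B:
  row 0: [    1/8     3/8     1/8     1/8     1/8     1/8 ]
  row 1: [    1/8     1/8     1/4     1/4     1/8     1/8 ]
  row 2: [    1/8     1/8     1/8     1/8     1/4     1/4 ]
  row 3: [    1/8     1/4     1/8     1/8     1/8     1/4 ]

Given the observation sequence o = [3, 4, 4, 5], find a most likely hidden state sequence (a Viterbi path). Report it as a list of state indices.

path = [3, 2, 2, 2]

t=0: δ = [3.125e-02, 6.250e-02, 3.125e-02, 3.125e-02]  (obs o_0=3)
t=1: δ = [3.906e-03, 1.465e-03, 3.906e-03, 1.953e-03]  ψ = [1, 0, 3, 1]  (obs o_1=4)
t=2: δ = [1.221e-04, 1.831e-04, 3.662e-04, 1.221e-04]  ψ = [0, 0, 2, 2]  (obs o_2=4)
t=3: δ = [1.144e-05, 5.722e-06, 3.433e-05, 2.289e-05]  ψ = [1, 0, 2, 2]  (obs o_3=5)
backtrack: best end state = 2; path = [3, 2, 2, 2]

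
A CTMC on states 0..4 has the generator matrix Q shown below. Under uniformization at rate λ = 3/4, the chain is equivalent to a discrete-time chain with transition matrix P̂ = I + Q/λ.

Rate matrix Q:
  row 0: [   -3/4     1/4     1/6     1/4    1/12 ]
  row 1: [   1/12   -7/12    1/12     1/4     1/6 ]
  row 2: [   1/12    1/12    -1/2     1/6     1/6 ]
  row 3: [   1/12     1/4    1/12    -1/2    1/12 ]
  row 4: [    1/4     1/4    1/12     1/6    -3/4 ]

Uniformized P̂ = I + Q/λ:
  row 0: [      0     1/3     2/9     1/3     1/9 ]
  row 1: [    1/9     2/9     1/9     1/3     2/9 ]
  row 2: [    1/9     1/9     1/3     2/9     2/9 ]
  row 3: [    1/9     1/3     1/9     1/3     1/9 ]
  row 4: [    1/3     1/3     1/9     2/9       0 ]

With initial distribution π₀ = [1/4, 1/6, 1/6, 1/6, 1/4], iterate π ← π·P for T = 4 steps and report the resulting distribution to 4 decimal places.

π = [0.1282, 0.2677, 0.1615, 0.2996, 0.1429]

t=0: π = [0.2500, 0.1667, 0.1667, 0.1667, 0.2500]
t=1: π = [0.1389, 0.2778, 0.1759, 0.2870, 0.1204]
t=2: π = [0.1224, 0.2634, 0.1656, 0.3004, 0.1481]
t=3: π = [0.1304, 0.2673, 0.1615, 0.2985, 0.1423]
t=4: π = [0.1282, 0.2677, 0.1615, 0.2996, 0.1429]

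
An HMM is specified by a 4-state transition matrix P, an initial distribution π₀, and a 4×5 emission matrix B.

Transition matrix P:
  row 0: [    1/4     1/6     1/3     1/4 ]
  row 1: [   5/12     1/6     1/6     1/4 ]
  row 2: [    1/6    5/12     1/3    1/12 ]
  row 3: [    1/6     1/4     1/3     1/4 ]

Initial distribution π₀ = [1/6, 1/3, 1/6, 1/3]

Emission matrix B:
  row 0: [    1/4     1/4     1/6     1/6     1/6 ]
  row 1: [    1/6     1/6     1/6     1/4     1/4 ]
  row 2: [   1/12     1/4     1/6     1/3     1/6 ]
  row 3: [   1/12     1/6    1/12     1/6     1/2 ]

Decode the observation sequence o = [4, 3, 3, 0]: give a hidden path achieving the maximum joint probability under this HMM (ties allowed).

path = [3, 2, 1, 0]

t=0: δ = [2.778e-02, 8.333e-02, 2.778e-02, 1.667e-01]  (obs o_0=4)
t=1: δ = [5.787e-03, 1.042e-02, 1.852e-02, 6.944e-03]  ψ = [1, 3, 3, 3]  (obs o_1=3)
t=2: δ = [7.234e-04, 1.929e-03, 2.058e-03, 4.340e-04]  ψ = [1, 2, 2, 1]  (obs o_2=3)
t=3: δ = [2.009e-04, 1.429e-04, 5.716e-05, 4.019e-05]  ψ = [1, 2, 2, 1]  (obs o_3=0)
backtrack: best end state = 0; path = [3, 2, 1, 0]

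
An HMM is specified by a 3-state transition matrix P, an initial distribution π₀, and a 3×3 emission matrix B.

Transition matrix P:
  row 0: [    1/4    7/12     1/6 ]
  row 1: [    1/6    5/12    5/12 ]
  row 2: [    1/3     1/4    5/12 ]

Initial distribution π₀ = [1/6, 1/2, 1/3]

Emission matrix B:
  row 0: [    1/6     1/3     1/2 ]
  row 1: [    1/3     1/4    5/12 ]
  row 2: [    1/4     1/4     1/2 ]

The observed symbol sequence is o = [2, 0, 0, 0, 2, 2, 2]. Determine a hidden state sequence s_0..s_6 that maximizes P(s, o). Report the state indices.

t=0: δ = [8.333e-02, 2.083e-01, 1.667e-01]  (obs o_0=2)
t=1: δ = [9.259e-03, 2.894e-02, 2.170e-02]  ψ = [2, 1, 1]  (obs o_1=0)
t=2: δ = [1.206e-03, 4.019e-03, 3.014e-03]  ψ = [2, 1, 1]  (obs o_2=0)
t=3: δ = [1.674e-04, 5.582e-04, 4.186e-04]  ψ = [2, 1, 1]  (obs o_3=0)
t=4: δ = [6.977e-05, 9.690e-05, 1.163e-04]  ψ = [2, 1, 1]  (obs o_4=2)
t=5: δ = [1.938e-05, 1.696e-05, 2.423e-05]  ψ = [2, 0, 2]  (obs o_5=2)
t=6: δ = [4.038e-06, 4.711e-06, 5.047e-06]  ψ = [2, 0, 2]  (obs o_6=2)
backtrack: best end state = 2; path = [1, 1, 1, 1, 2, 2, 2]

path = [1, 1, 1, 1, 2, 2, 2]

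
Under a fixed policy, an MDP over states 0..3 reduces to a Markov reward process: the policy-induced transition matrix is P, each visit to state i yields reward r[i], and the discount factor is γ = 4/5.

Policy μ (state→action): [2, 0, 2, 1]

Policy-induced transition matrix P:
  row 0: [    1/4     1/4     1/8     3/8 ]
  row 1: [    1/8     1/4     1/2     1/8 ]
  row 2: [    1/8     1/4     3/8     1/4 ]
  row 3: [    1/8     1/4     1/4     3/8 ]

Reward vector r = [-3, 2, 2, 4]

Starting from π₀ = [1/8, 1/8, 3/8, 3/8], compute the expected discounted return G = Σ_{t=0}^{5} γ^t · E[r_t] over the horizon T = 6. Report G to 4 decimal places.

t=0: π = [0.1250, 0.1250, 0.3750, 0.3750], E[r] = 2.1250, γ^t·E[r] = 2.125000, running G = 2.125000
t=1: π = [0.1406, 0.2500, 0.3125, 0.2969], E[r] = 1.8906, γ^t·E[r] = 1.512500, running G = 3.637500
t=2: π = [0.1426, 0.2500, 0.3340, 0.2734], E[r] = 1.8340, γ^t·E[r] = 1.173750, running G = 4.811250
t=3: π = [0.1428, 0.2500, 0.3364, 0.2708], E[r] = 1.8274, γ^t·E[r] = 0.935625, running G = 5.746875
t=4: π = [0.1429, 0.2500, 0.3367, 0.2704], E[r] = 1.8266, γ^t·E[r] = 0.748188, running G = 6.495063
t=5: π = [0.1429, 0.2500, 0.3367, 0.2704], E[r] = 1.8265, γ^t·E[r] = 0.598521, running G = 7.093584

G = 7.0936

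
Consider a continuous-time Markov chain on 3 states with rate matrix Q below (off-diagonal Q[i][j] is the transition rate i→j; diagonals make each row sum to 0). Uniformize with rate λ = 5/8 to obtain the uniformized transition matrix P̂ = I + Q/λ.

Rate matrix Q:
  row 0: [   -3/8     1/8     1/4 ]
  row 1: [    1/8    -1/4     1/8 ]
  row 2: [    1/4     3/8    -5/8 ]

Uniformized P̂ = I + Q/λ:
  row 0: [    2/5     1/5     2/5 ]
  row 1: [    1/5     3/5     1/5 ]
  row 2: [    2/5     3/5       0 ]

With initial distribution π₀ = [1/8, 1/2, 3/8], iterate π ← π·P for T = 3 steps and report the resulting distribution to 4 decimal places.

π = [0.3040, 0.4840, 0.2120]

t=0: π = [0.1250, 0.5000, 0.3750]
t=1: π = [0.3000, 0.5500, 0.1500]
t=2: π = [0.2900, 0.4800, 0.2300]
t=3: π = [0.3040, 0.4840, 0.2120]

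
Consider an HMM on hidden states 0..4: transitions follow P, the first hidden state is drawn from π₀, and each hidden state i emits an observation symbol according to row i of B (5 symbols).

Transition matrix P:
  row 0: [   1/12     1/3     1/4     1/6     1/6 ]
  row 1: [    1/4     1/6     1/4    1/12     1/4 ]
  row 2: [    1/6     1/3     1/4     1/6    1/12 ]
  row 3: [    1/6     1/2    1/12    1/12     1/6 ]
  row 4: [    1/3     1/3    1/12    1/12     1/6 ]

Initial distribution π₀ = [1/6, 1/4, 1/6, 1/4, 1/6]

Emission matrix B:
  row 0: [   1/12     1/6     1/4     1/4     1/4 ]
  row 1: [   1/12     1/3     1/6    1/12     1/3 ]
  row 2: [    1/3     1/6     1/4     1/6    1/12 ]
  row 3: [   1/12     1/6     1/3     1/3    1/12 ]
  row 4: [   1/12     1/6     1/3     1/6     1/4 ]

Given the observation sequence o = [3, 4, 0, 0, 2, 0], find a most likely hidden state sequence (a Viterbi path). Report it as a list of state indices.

path = [3, 1, 2, 2, 2, 2]

t=0: δ = [4.167e-02, 2.083e-02, 2.778e-02, 8.333e-02, 2.778e-02]  (obs o_0=3)
t=1: δ = [3.472e-03, 1.389e-02, 8.681e-04, 5.787e-04, 3.472e-03]  ψ = [3, 3, 0, 0, 3]  (obs o_1=4)
t=2: δ = [2.894e-04, 1.929e-04, 1.157e-03, 9.645e-05, 2.894e-04]  ψ = [1, 1, 1, 1, 1]  (obs o_2=0)
t=3: δ = [1.608e-05, 3.215e-05, 9.645e-05, 1.608e-05, 8.038e-06]  ψ = [2, 2, 2, 2, 2]  (obs o_3=0)
t=4: δ = [4.019e-06, 5.358e-06, 6.028e-06, 5.358e-06, 2.679e-06]  ψ = [2, 2, 2, 2, 1]  (obs o_4=2)
t=5: δ = [1.116e-07, 2.233e-07, 5.023e-07, 8.372e-08, 1.116e-07]  ψ = [1, 3, 2, 2, 1]  (obs o_5=0)
backtrack: best end state = 2; path = [3, 1, 2, 2, 2, 2]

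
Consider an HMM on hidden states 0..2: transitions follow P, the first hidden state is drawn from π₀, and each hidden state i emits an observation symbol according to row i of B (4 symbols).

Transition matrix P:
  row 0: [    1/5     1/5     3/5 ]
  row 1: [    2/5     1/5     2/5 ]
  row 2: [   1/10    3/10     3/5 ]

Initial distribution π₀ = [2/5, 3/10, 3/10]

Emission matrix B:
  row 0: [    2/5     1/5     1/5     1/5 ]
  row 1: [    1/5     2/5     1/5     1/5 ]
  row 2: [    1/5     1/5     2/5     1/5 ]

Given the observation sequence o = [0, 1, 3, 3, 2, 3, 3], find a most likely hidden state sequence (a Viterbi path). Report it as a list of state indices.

path = [0, 2, 2, 2, 2, 2, 2]

t=0: δ = [1.600e-01, 6.000e-02, 6.000e-02]  (obs o_0=0)
t=1: δ = [6.400e-03, 1.280e-02, 1.920e-02]  ψ = [0, 0, 0]  (obs o_1=1)
t=2: δ = [1.024e-03, 1.152e-03, 2.304e-03]  ψ = [1, 2, 2]  (obs o_2=3)
t=3: δ = [9.216e-05, 1.382e-04, 2.765e-04]  ψ = [1, 2, 2]  (obs o_3=3)
t=4: δ = [1.106e-05, 1.659e-05, 6.636e-05]  ψ = [1, 2, 2]  (obs o_4=2)
t=5: δ = [1.327e-06, 3.981e-06, 7.963e-06]  ψ = [1, 2, 2]  (obs o_5=3)
t=6: δ = [3.185e-07, 4.778e-07, 9.555e-07]  ψ = [1, 2, 2]  (obs o_6=3)
backtrack: best end state = 2; path = [0, 2, 2, 2, 2, 2, 2]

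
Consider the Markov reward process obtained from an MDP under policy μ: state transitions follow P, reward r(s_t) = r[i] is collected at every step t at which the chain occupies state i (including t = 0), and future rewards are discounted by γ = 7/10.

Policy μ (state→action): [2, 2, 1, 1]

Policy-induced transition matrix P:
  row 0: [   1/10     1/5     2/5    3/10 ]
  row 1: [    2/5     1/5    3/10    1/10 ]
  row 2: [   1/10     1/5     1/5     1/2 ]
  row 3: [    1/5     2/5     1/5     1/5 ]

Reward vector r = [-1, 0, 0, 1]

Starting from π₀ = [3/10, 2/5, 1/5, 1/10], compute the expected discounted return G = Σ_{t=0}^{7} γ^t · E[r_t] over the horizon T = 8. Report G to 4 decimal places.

t=0: π = [0.3000, 0.4000, 0.2000, 0.1000], E[r] = -0.2000, γ^t·E[r] = -0.200000, running G = -0.200000
t=1: π = [0.2300, 0.2200, 0.3000, 0.2500], E[r] = 0.0200, γ^t·E[r] = 0.014000, running G = -0.186000
t=2: π = [0.1910, 0.2500, 0.2680, 0.2910], E[r] = 0.1000, γ^t·E[r] = 0.049000, running G = -0.137000
t=3: π = [0.2041, 0.2582, 0.2632, 0.2745], E[r] = 0.0704, γ^t·E[r] = 0.024147, running G = -0.112853
t=4: π = [0.2049, 0.2549, 0.2666, 0.2736], E[r] = 0.0686, γ^t·E[r] = 0.016480, running G = -0.096372
t=5: π = [0.2038, 0.2547, 0.2665, 0.2750], E[r] = 0.0712, γ^t·E[r] = 0.011961, running G = -0.084411
t=6: π = [0.2039, 0.2550, 0.2662, 0.2749], E[r] = 0.0709, γ^t·E[r] = 0.008346, running G = -0.076065
t=7: π = [0.2040, 0.2550, 0.2663, 0.2748], E[r] = 0.0708, γ^t·E[r] = 0.005829, running G = -0.070236

G = -0.0702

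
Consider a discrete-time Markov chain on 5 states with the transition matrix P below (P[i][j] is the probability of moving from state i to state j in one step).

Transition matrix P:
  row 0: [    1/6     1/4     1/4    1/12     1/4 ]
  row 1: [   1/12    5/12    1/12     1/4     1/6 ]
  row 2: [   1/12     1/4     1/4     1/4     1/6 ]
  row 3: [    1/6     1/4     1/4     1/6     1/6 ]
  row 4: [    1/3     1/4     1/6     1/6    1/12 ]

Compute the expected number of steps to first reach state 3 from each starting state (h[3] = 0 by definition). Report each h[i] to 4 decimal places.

First-step conditioning: h[3] = 0; for i ≠ 3, h[i] = 1 + Σ_k P[i][k]·h[k].
  h[0] = 1 + 1/6·h[0] + 1/4·h[1] + 1/4·h[2] + 1/4·h[4]
  h[1] = 1 + 1/12·h[0] + 5/12·h[1] + 1/12·h[2] + 1/6·h[4]
  h[2] = 1 + 1/12·h[0] + 1/4·h[1] + 1/4·h[2] + 1/6·h[4]
  h[4] = 1 + 1/3·h[0] + 1/4·h[1] + 1/6·h[2] + 1/12·h[4]
Solving the 4×4 linear system over states ≠ 3 gives exactly h = [2004/359, 1680/359, 1680/359, 0, 1884/359] (h[3] = 0 is the target).

h = [5.5822, 4.6797, 4.6797, 0.0000, 5.2479]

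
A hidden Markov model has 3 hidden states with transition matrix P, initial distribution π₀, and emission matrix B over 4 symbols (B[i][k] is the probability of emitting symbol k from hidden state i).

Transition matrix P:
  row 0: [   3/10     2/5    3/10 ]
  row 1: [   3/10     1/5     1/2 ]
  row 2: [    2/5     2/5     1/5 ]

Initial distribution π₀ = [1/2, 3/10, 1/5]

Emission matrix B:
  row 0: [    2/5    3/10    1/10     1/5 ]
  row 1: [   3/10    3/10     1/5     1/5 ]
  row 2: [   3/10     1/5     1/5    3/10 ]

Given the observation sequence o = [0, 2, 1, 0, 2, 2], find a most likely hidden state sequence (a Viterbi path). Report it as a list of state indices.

t=0: δ = [2.000e-01, 9.000e-02, 6.000e-02]  (obs o_0=0)
t=1: δ = [6.000e-03, 1.600e-02, 1.200e-02]  ψ = [0, 0, 0]  (obs o_1=2)
t=2: δ = [1.440e-03, 1.440e-03, 1.600e-03]  ψ = [1, 2, 1]  (obs o_2=1)
t=3: δ = [2.560e-04, 1.920e-04, 2.160e-04]  ψ = [2, 2, 1]  (obs o_3=0)
t=4: δ = [8.640e-06, 2.048e-05, 1.920e-05]  ψ = [2, 0, 1]  (obs o_4=2)
t=5: δ = [7.680e-07, 1.536e-06, 2.048e-06]  ψ = [2, 2, 1]  (obs o_5=2)
backtrack: best end state = 2; path = [0, 1, 2, 0, 1, 2]

path = [0, 1, 2, 0, 1, 2]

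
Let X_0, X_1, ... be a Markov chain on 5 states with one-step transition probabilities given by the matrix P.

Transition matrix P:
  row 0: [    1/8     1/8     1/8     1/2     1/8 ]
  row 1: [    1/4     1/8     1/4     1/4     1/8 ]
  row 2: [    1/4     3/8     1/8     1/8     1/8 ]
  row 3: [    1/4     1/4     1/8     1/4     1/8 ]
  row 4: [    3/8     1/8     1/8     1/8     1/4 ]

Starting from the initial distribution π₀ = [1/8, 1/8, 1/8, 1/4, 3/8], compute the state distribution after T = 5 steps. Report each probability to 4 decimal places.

t=0: π = [0.1250, 0.1250, 0.1250, 0.2500, 0.3750]
t=1: π = [0.2813, 0.1875, 0.1406, 0.2188, 0.1719]
t=2: π = [0.2363, 0.1875, 0.1484, 0.2813, 0.1465]
t=3: π = [0.2388, 0.1973, 0.1484, 0.2722, 0.1433]
t=4: π = [0.2381, 0.1961, 0.1497, 0.2732, 0.1429]
t=5: π = [0.2381, 0.1966, 0.1495, 0.2729, 0.1429]

π = [0.2381, 0.1966, 0.1495, 0.2729, 0.1429]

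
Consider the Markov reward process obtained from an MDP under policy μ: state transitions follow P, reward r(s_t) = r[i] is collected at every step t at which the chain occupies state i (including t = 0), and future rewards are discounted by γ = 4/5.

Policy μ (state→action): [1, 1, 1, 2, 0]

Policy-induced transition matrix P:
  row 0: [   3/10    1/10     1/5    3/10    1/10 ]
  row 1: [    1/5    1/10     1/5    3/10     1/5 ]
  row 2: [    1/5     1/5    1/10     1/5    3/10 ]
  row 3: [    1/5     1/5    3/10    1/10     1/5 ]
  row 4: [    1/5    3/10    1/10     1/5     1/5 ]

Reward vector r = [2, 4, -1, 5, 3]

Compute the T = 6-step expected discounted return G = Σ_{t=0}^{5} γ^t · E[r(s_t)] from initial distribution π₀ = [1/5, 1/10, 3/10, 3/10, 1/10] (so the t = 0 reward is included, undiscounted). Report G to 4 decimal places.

G = 9.4149

t=0: π = [0.2000, 0.1000, 0.3000, 0.3000, 0.1000], E[r] = 2.3000, γ^t·E[r] = 2.300000, running G = 2.300000
t=1: π = [0.2200, 0.1800, 0.1900, 0.2000, 0.2100], E[r] = 2.6000, γ^t·E[r] = 2.080000, running G = 4.380000
t=2: π = [0.2220, 0.1810, 0.1800, 0.2200, 0.1970], E[r] = 2.6790, γ^t·E[r] = 1.714560, running G = 6.094560
t=3: π = [0.2222, 0.1794, 0.1843, 0.2183, 0.1958], E[r] = 2.6566, γ^t·E[r] = 1.360179, running G = 7.454739
t=4: π = [0.2222, 0.1794, 0.1838, 0.2183, 0.1962], E[r] = 2.6586, γ^t·E[r] = 1.088954, running G = 8.543694
t=5: π = [0.2222, 0.1795, 0.1838, 0.2183, 0.1962], E[r] = 2.6586, γ^t·E[r] = 0.871163, running G = 9.414856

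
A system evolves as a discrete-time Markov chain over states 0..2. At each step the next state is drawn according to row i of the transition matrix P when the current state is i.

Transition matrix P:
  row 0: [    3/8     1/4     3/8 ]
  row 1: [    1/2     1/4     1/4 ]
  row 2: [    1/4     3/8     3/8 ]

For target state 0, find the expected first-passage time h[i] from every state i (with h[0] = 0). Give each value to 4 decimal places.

h = [0.0000, 2.3333, 3.0000]

First-step conditioning: h[0] = 0; for i ≠ 0, h[i] = 1 + Σ_k P[i][k]·h[k].
  h[1] = 1 + 1/4·h[1] + 1/4·h[2]
  h[2] = 1 + 3/8·h[1] + 3/8·h[2]
Solving the 2×2 linear system over states ≠ 0 gives exactly h = [0, 7/3, 3] (h[0] = 0 is the target).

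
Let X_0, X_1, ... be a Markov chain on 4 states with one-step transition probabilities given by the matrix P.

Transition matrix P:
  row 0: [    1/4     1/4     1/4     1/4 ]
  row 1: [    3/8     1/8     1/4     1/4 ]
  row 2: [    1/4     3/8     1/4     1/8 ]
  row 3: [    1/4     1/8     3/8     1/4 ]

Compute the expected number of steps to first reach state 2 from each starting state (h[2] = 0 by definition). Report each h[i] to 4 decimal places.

First-step conditioning: h[2] = 0; for i ≠ 2, h[i] = 1 + Σ_k P[i][k]·h[k].
  h[0] = 1 + 1/4·h[0] + 1/4·h[1] + 1/4·h[3]
  h[1] = 1 + 3/8·h[0] + 1/8·h[1] + 1/4·h[3]
  h[3] = 1 + 1/4·h[0] + 1/8·h[1] + 1/4·h[3]
Solving the 3×3 linear system over states ≠ 2 gives exactly h = [32/9, 32/9, 0, 28/9] (h[2] = 0 is the target).

h = [3.5556, 3.5556, 0.0000, 3.1111]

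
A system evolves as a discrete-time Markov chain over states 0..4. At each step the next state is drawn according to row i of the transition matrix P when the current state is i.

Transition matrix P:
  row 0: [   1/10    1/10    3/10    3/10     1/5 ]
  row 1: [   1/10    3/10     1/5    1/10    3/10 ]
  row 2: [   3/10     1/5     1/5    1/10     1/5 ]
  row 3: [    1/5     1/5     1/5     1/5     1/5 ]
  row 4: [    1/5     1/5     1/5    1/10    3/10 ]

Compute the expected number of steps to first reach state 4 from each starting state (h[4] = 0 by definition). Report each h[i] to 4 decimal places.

First-step conditioning: h[4] = 0; for i ≠ 4, h[i] = 1 + Σ_k P[i][k]·h[k].
  h[0] = 1 + 1/10·h[0] + 1/10·h[1] + 3/10·h[2] + 3/10·h[3]
  h[1] = 1 + 1/10·h[0] + 3/10·h[1] + 1/5·h[2] + 1/10·h[3]
  h[2] = 1 + 3/10·h[0] + 1/5·h[1] + 1/5·h[2] + 1/10·h[3]
  h[3] = 1 + 1/5·h[0] + 1/5·h[1] + 1/5·h[2] + 1/5·h[3]
Solving the 4×4 linear system over states ≠ 4 gives exactly h = [4905/1069, 4310/1069, 4860/1069, 4855/1069, 0] (h[4] = 0 is the target).

h = [4.5884, 4.0318, 4.5463, 4.5416, 0.0000]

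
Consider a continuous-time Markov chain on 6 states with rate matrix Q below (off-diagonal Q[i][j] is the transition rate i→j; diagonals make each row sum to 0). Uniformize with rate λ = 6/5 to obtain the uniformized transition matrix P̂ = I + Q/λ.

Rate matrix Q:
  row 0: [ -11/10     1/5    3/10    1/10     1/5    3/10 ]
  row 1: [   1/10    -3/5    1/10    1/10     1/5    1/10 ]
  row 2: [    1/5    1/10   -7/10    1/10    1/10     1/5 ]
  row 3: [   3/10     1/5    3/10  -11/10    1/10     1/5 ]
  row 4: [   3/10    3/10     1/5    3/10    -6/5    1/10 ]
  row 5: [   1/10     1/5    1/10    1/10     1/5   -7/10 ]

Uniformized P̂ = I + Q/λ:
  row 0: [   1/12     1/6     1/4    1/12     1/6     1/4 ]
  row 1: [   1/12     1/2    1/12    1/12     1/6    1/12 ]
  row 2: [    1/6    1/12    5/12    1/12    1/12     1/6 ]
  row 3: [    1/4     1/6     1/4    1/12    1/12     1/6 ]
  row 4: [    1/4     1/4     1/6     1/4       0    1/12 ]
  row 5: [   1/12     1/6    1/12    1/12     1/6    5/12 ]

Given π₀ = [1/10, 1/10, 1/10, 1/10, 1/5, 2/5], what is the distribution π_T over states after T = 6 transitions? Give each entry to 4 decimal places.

t=0: π = [0.1000, 0.1000, 0.1000, 0.1000, 0.2000, 0.4000]
t=1: π = [0.1417, 0.2083, 0.1667, 0.1167, 0.1167, 0.2500]
t=2: π = [0.1361, 0.2319, 0.1917, 0.1028, 0.1236, 0.2139]
t=3: π = [0.1370, 0.2383, 0.1973, 0.1039, 0.1215, 0.2019]
t=4: π = [0.1374, 0.2398, 0.1994, 0.1036, 0.1213, 0.1986]
t=5: π = [0.1374, 0.2401, 0.2001, 0.1036, 0.1212, 0.1977]
t=6: π = [0.1375, 0.2401, 0.2003, 0.1035, 0.1212, 0.1974]

π = [0.1375, 0.2401, 0.2003, 0.1035, 0.1212, 0.1974]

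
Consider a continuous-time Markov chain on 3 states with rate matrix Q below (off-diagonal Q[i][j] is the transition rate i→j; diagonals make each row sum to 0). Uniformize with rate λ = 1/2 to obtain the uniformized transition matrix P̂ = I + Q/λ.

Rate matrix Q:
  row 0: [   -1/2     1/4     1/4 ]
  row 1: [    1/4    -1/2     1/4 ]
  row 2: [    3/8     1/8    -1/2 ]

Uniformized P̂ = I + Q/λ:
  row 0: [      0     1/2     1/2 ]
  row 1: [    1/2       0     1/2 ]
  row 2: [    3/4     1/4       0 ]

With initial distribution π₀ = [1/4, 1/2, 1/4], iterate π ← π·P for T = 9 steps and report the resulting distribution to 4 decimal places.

π = [0.3884, 0.2781, 0.3335]

t=0: π = [0.2500, 0.5000, 0.2500]
t=1: π = [0.4375, 0.1875, 0.3750]
t=2: π = [0.3750, 0.3125, 0.3125]
t=3: π = [0.3906, 0.2656, 0.3438]
t=4: π = [0.3906, 0.2813, 0.3281]
t=5: π = [0.3867, 0.2773, 0.3359]
t=6: π = [0.3906, 0.2773, 0.3320]
t=7: π = [0.3877, 0.2783, 0.3340]
t=8: π = [0.3896, 0.2773, 0.3330]
t=9: π = [0.3884, 0.2781, 0.3335]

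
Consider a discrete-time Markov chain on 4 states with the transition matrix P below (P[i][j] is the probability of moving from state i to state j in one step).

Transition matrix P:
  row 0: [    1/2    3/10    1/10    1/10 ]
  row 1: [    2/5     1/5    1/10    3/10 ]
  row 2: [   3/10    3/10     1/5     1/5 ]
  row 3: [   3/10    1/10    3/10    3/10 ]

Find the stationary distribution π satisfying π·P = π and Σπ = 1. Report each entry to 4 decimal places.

Balance equations π_j = Σ_i π_i·P[i][j]:
  π_0 = 1/2·π_0 + 2/5·π_1 + 3/10·π_2 + 3/10·π_3
  π_1 = 3/10·π_0 + 1/5·π_1 + 3/10·π_2 + 1/10·π_3
  π_2 = 1/10·π_0 + 1/10·π_1 + 1/5·π_2 + 3/10·π_3
  normalize: π_0 + π_1 + π_2 + π_3 = 1
Solving the linear system gives exactly π = [163/403, 95/403, 63/403, 82/403].

π = [0.4045, 0.2357, 0.1563, 0.2035]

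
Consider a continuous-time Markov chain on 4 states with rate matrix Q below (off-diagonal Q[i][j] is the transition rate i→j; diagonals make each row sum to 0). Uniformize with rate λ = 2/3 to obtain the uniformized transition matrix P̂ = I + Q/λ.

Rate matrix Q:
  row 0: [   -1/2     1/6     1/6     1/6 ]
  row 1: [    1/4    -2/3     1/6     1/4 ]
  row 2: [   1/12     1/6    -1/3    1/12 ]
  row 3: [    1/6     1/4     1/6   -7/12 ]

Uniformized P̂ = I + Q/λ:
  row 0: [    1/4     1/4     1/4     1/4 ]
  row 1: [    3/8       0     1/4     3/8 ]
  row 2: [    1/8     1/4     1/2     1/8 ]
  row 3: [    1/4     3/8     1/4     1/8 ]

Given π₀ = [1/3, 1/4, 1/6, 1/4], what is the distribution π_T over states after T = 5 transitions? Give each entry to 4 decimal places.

π = [0.2361, 0.2209, 0.3332, 0.2098]

t=0: π = [0.3333, 0.2500, 0.1667, 0.2500]
t=1: π = [0.2604, 0.2188, 0.2917, 0.2292]
t=2: π = [0.2409, 0.2240, 0.3229, 0.2122]
t=3: π = [0.2376, 0.2205, 0.3307, 0.2111]
t=4: π = [0.2362, 0.2213, 0.3327, 0.2098]
t=5: π = [0.2361, 0.2209, 0.3332, 0.2098]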